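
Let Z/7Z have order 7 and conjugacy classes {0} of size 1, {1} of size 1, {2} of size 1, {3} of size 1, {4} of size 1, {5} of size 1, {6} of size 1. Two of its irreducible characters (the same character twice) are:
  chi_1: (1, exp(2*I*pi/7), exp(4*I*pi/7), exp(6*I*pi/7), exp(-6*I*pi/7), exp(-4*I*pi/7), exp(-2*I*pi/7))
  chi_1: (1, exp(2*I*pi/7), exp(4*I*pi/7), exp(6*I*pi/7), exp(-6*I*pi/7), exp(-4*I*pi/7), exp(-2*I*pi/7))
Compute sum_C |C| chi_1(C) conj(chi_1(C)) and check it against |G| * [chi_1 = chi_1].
Sum = 7 = |G| = 7; so <chi_1, chi_1> = 1 (norm-1 confirms irreducibility).

Solution. Compute term by term over conjugacy classes (|C| * chi_1(C) * conj(chi_1(C))):
  1*(1)*conj(1) + 1*(exp(2*I*pi/7))*conj(exp(2*I*pi/7)) + 1*(exp(4*I*pi/7))*conj(exp(4*I*pi/7)) + 1*(exp(6*I*pi/7))*conj(exp(6*I*pi/7)) + 1*(exp(-6*I*pi/7))*conj(exp(-6*I*pi/7)) + 1*(exp(-4*I*pi/7))*conj(exp(-4*I*pi/7)) + 1*(exp(-2*I*pi/7))*conj(exp(-2*I*pi/7))
  = (1) + (1) + (1) + (1) + (1) + (1) + (1)
  = 7.
(Exp terms are combined using exp(i*s)*conj(exp(i*t)) = exp(i*(s-t)), and sums of them are collapsed using the identity that for every m > 1 the m distinct m-th roots of unity sum to 0, e.g. 1 + exp(2*I*pi/3) + exp(-2*I*pi/3) = 0.)
Dividing by |G| = 7 gives 7/7 = 1, matching the row-orthogonality relation <chi_1, chi_1> = [chi_1 = chi_1].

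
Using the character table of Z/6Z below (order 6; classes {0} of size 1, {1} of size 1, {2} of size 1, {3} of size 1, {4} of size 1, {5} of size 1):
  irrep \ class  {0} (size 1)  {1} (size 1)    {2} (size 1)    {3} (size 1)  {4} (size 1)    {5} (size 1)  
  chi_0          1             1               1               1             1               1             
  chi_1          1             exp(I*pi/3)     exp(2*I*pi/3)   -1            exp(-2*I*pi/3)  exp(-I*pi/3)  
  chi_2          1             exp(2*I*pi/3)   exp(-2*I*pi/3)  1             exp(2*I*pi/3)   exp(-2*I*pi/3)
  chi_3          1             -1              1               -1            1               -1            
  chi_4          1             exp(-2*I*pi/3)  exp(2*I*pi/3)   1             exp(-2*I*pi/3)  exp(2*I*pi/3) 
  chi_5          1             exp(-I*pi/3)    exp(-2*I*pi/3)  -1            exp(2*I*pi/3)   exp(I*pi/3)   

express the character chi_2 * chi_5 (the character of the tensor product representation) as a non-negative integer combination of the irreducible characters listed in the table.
chi_2 tensor chi_5 = chi_1 (all other irreducibles have multiplicity 0).

Why: The character of a tensor product is the pointwise product (chi_2 * chi_5)(C) = chi_2(C) * chi_5(C):
  {0}: (1)*(1), {1}: (exp(2*I*pi/3))*(exp(-I*pi/3)), {2}: (exp(-2*I*pi/3))*(exp(-2*I*pi/3)), {3}: (1)*(-1), {4}: (exp(2*I*pi/3))*(exp(2*I*pi/3)), {5}: (exp(-2*I*pi/3))*(exp(I*pi/3))
so (chi_2 * chi_5) takes values
  {0} -> 1, {1} -> exp(I*pi/3), {2} -> exp(2*I*pi/3), {3} -> -1, {4} -> exp(-2*I*pi/3), {5} -> exp(-I*pi/3).
Now take the inner product of this character with each irreducible chi from the table, <chi_2*chi_5, chi> = (1/6) sum_C |C| (chi_2*chi_5)(C) conj(chi(C)):
  <chi_2*chi_5, chi_0> = (1/6)[1*(1)*conj(1) + 1*(exp(I*pi/3))*conj(1) + 1*(exp(2*I*pi/3))*conj(1) + 1*(-1)*conj(1) + 1*(exp(-2*I*pi/3))*conj(1) + 1*(exp(-I*pi/3))*conj(1)]
      = (1/6)[(1) + (exp(I*pi/3)) + (exp(2*I*pi/3)) + (-1) + (exp(-2*I*pi/3)) + (exp(-I*pi/3))] = 0/6 = 0
  <chi_2*chi_5, chi_1> = (1/6)[1*(1)*conj(1) + 1*(exp(I*pi/3))*conj(exp(I*pi/3)) + 1*(exp(2*I*pi/3))*conj(exp(2*I*pi/3)) + 1*(-1)*conj(-1) + 1*(exp(-2*I*pi/3))*conj(exp(-2*I*pi/3)) + 1*(exp(-I*pi/3))*conj(exp(-I*pi/3))]
      = (1/6)[(1) + (1) + (1) + (1) + (1) + (1)] = 6/6 = 1
  <chi_2*chi_5, chi_2> = (1/6)[1*(1)*conj(1) + 1*(exp(I*pi/3))*conj(exp(2*I*pi/3)) + 1*(exp(2*I*pi/3))*conj(exp(-2*I*pi/3)) + 1*(-1)*conj(1) + 1*(exp(-2*I*pi/3))*conj(exp(2*I*pi/3)) + 1*(exp(-I*pi/3))*conj(exp(-2*I*pi/3))]
      = (1/6)[(1) + (exp(-I*pi/3)) + (exp(-2*I*pi/3)) + (-1) + (exp(2*I*pi/3)) + (exp(I*pi/3))] = 0/6 = 0
  <chi_2*chi_5, chi_3> = (1/6)[1*(1)*conj(1) + 1*(exp(I*pi/3))*conj(-1) + 1*(exp(2*I*pi/3))*conj(1) + 1*(-1)*conj(-1) + 1*(exp(-2*I*pi/3))*conj(1) + 1*(exp(-I*pi/3))*conj(-1)]
      = (1/6)[(1) + (-exp(I*pi/3)) + (exp(2*I*pi/3)) + (1) + (exp(-2*I*pi/3)) + (-exp(-I*pi/3))] = 0/6 = 0
  <chi_2*chi_5, chi_4> = (1/6)[1*(1)*conj(1) + 1*(exp(I*pi/3))*conj(exp(-2*I*pi/3)) + 1*(exp(2*I*pi/3))*conj(exp(2*I*pi/3)) + 1*(-1)*conj(1) + 1*(exp(-2*I*pi/3))*conj(exp(-2*I*pi/3)) + 1*(exp(-I*pi/3))*conj(exp(2*I*pi/3))]
      = (1/6)[(1) + (-1) + (1) + (-1) + (1) + (-1)] = 0/6 = 0
  <chi_2*chi_5, chi_5> = (1/6)[1*(1)*conj(1) + 1*(exp(I*pi/3))*conj(exp(-I*pi/3)) + 1*(exp(2*I*pi/3))*conj(exp(-2*I*pi/3)) + 1*(-1)*conj(-1) + 1*(exp(-2*I*pi/3))*conj(exp(2*I*pi/3)) + 1*(exp(-I*pi/3))*conj(exp(I*pi/3))]
      = (1/6)[(1) + (exp(2*I*pi/3)) + (exp(-2*I*pi/3)) + (1) + (exp(2*I*pi/3)) + (exp(-2*I*pi/3))] = 0/6 = 0
(Exp terms are combined using exp(i*s)*conj(exp(i*t)) = exp(i*(s-t)), and sums of them are collapsed using the identity that for every m > 1 the m distinct m-th roots of unity sum to 0, e.g. 1 + exp(2*I*pi/3) + exp(-2*I*pi/3) = 0.)
Hence the multiplicities are chi_1: 1. Dimension check: dim(chi_2)*dim(chi_5) = 1*1 = 1 and sum (mult * dim) = 1*1 = 1.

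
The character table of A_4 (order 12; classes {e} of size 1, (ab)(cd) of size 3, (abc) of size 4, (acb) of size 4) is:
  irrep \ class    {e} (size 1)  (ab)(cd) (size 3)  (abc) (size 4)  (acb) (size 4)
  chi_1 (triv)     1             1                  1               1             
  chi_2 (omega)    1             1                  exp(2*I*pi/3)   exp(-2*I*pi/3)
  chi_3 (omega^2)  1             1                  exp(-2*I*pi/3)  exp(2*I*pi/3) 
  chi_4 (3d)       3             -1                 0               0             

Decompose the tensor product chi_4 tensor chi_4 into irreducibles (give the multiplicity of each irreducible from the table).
chi_4 tensor chi_4 = chi_1 + chi_2 + chi_3 + 2*chi_4 (all other irreducibles have multiplicity 0).

Derivation: The character of a tensor product is the pointwise product (chi_4 * chi_4)(C) = chi_4(C) * chi_4(C):
  {e}: (3)*(3), (ab)(cd): (-1)*(-1), (abc): (0)*(0), (acb): (0)*(0)
so (chi_4 * chi_4) takes values
  {e} -> 9, (ab)(cd) -> 1, (abc) -> 0, (acb) -> 0.
Now take the inner product of this character with each irreducible chi from the table, <chi_4*chi_4, chi> = (1/12) sum_C |C| (chi_4*chi_4)(C) conj(chi(C)):
  <chi_4*chi_4, chi_1> = (1/12)[1*(9)*conj(1) + 3*(1)*conj(1) + 4*(0)*conj(1) + 4*(0)*conj(1)]
      = (1/12)[(9) + (3) + (0) + (0)] = 12/12 = 1
  <chi_4*chi_4, chi_2> = (1/12)[1*(9)*conj(1) + 3*(1)*conj(1) + 4*(0)*conj(exp(2*I*pi/3)) + 4*(0)*conj(exp(-2*I*pi/3))]
      = (1/12)[(9) + (3) + (0) + (0)] = 12/12 = 1
  <chi_4*chi_4, chi_3> = (1/12)[1*(9)*conj(1) + 3*(1)*conj(1) + 4*(0)*conj(exp(-2*I*pi/3)) + 4*(0)*conj(exp(2*I*pi/3))]
      = (1/12)[(9) + (3) + (0) + (0)] = 12/12 = 1
  <chi_4*chi_4, chi_4> = (1/12)[1*(9)*conj(3) + 3*(1)*conj(-1) + 4*(0)*conj(0) + 4*(0)*conj(0)]
      = (1/12)[(27) + (-3) + (0) + (0)] = 24/12 = 2
(Exp terms are combined using exp(i*s)*conj(exp(i*t)) = exp(i*(s-t)), and sums of them are collapsed using the identity that for every m > 1 the m distinct m-th roots of unity sum to 0, e.g. 1 + exp(2*I*pi/3) + exp(-2*I*pi/3) = 0.)
Hence the multiplicities are chi_1: 1, chi_2: 1, chi_3: 1, chi_4: 2. Dimension check: dim(chi_4)*dim(chi_4) = 3*3 = 9 and sum (mult * dim) = 1*1 + 1*1 + 1*1 + 2*3 = 9.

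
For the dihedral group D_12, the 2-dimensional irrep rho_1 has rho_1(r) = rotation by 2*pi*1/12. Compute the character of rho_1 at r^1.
chi_{rho_1}(r^1) = 2*cos(2*pi*1*1/12) = sqrt(3)

Working: rho_1(r^1) is rotation by angle 2*pi*1*1/12, whose trace is 2*cos(2*pi*1*1/12) = sqrt(3).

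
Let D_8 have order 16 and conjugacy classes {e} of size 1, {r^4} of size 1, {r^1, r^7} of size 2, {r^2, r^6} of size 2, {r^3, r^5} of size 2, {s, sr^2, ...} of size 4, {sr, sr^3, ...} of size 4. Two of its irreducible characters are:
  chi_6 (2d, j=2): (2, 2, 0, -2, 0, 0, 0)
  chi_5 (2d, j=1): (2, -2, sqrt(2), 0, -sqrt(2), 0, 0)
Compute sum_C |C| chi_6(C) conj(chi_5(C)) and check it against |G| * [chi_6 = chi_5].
Sum = 0; so <chi_6, chi_5> = 0 (distinct irreducibles are orthogonal).

Solution. Compute term by term over conjugacy classes (|C| * chi_6(C) * conj(chi_5(C))):
  1*(2)*conj(2) + 1*(2)*conj(-2) + 2*(0)*conj(sqrt(2)) + 2*(-2)*conj(0) + 2*(0)*conj(-sqrt(2)) + 4*(0)*conj(0) + 4*(0)*conj(0)
  = (4) + (-4) + (0) + (0) + (0) + (0) + (0)
  = 0.
Dividing by |G| = 16 gives 0/16 = 0, matching the row-orthogonality relation <chi_6, chi_5> = [chi_6 = chi_5].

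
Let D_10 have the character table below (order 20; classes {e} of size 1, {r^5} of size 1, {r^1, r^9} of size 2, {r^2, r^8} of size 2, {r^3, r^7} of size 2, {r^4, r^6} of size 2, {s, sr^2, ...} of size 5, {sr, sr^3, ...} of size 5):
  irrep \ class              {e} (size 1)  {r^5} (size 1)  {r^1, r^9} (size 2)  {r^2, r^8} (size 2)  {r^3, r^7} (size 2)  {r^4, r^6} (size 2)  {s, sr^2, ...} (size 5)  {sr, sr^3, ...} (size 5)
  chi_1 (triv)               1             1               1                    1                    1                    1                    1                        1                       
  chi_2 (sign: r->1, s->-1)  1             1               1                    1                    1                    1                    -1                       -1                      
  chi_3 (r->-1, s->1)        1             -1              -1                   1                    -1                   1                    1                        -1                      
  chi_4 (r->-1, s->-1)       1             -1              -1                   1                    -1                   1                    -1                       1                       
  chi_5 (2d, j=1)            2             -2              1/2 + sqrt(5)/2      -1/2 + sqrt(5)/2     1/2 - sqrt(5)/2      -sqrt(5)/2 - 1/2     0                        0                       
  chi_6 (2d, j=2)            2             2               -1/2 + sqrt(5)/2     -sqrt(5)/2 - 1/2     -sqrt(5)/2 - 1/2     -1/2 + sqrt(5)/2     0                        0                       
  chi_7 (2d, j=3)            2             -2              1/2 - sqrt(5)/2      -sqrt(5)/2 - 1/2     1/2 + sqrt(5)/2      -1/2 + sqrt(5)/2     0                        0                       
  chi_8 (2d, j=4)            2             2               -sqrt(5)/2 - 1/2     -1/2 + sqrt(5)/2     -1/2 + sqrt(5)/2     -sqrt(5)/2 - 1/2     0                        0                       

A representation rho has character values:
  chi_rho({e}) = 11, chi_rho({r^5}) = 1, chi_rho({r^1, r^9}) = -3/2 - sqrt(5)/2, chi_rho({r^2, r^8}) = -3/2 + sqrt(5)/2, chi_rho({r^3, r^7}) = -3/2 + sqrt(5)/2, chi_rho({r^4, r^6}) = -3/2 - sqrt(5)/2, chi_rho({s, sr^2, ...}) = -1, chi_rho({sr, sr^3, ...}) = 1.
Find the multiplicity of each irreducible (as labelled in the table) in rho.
Multiplicities: chi_1: 0, chi_2: 0, chi_3: 0, chi_4: 1, chi_5: 1, chi_6: 1, chi_7: 1, chi_8: 2.

Why: Use <chi_rho, chi> = (1/|G|) sum_C |C| * chi_rho(C) * conj(chi(C)) with |G| = 20 for each irreducible chi in the table:
  <chi_rho, chi_1> = (1/20)[1*(11)*conj(1) + 1*(1)*conj(1) + 2*(-3/2 - sqrt(5)/2)*conj(1) + 2*(-3/2 + sqrt(5)/2)*conj(1) + 2*(-3/2 + sqrt(5)/2)*conj(1) + 2*(-3/2 - sqrt(5)/2)*conj(1) + 5*(-1)*conj(1) + 5*(1)*conj(1)]
      = (1/20)[(11) + (1) + (-3 - sqrt(5)) + (-3 + sqrt(5)) + (-3 + sqrt(5)) + (-3 - sqrt(5)) + (-5) + (5)] = 0/20 = 0
  <chi_rho, chi_2> = (1/20)[1*(11)*conj(1) + 1*(1)*conj(1) + 2*(-3/2 - sqrt(5)/2)*conj(1) + 2*(-3/2 + sqrt(5)/2)*conj(1) + 2*(-3/2 + sqrt(5)/2)*conj(1) + 2*(-3/2 - sqrt(5)/2)*conj(1) + 5*(-1)*conj(-1) + 5*(1)*conj(-1)]
      = (1/20)[(11) + (1) + (-3 - sqrt(5)) + (-3 + sqrt(5)) + (-3 + sqrt(5)) + (-3 - sqrt(5)) + (5) + (-5)] = 0/20 = 0
  <chi_rho, chi_3> = (1/20)[1*(11)*conj(1) + 1*(1)*conj(-1) + 2*(-3/2 - sqrt(5)/2)*conj(-1) + 2*(-3/2 + sqrt(5)/2)*conj(1) + 2*(-3/2 + sqrt(5)/2)*conj(-1) + 2*(-3/2 - sqrt(5)/2)*conj(1) + 5*(-1)*conj(1) + 5*(1)*conj(-1)]
      = (1/20)[(11) + (-1) + (sqrt(5) + 3) + (-3 + sqrt(5)) + (3 - sqrt(5)) + (-3 - sqrt(5)) + (-5) + (-5)] = 0/20 = 0
  <chi_rho, chi_4> = (1/20)[1*(11)*conj(1) + 1*(1)*conj(-1) + 2*(-3/2 - sqrt(5)/2)*conj(-1) + 2*(-3/2 + sqrt(5)/2)*conj(1) + 2*(-3/2 + sqrt(5)/2)*conj(-1) + 2*(-3/2 - sqrt(5)/2)*conj(1) + 5*(-1)*conj(-1) + 5*(1)*conj(1)]
      = (1/20)[(11) + (-1) + (sqrt(5) + 3) + (-3 + sqrt(5)) + (3 - sqrt(5)) + (-3 - sqrt(5)) + (5) + (5)] = 20/20 = 1
  <chi_rho, chi_5> = (1/20)[1*(11)*conj(2) + 1*(1)*conj(-2) + 2*(-3/2 - sqrt(5)/2)*conj(1/2 + sqrt(5)/2) + 2*(-3/2 + sqrt(5)/2)*conj(-1/2 + sqrt(5)/2) + 2*(-3/2 + sqrt(5)/2)*conj(1/2 - sqrt(5)/2) + 2*(-3/2 - sqrt(5)/2)*conj(-sqrt(5)/2 - 1/2) + 5*(-1)*conj(0) + 5*(1)*conj(0)]
      = (1/20)[(22) + (-2) + (-2*sqrt(5) - 4) + (4 - 2*sqrt(5)) + (-4 + 2*sqrt(5)) + (4 + 2*sqrt(5)) + (0) + (0)] = 20/20 = 1
  <chi_rho, chi_6> = (1/20)[1*(11)*conj(2) + 1*(1)*conj(2) + 2*(-3/2 - sqrt(5)/2)*conj(-1/2 + sqrt(5)/2) + 2*(-3/2 + sqrt(5)/2)*conj(-sqrt(5)/2 - 1/2) + 2*(-3/2 + sqrt(5)/2)*conj(-sqrt(5)/2 - 1/2) + 2*(-3/2 - sqrt(5)/2)*conj(-1/2 + sqrt(5)/2) + 5*(-1)*conj(0) + 5*(1)*conj(0)]
      = (1/20)[(22) + (2) + (-sqrt(5) - 1) + (-1 + sqrt(5)) + (-1 + sqrt(5)) + (-sqrt(5) - 1) + (0) + (0)] = 20/20 = 1
  <chi_rho, chi_7> = (1/20)[1*(11)*conj(2) + 1*(1)*conj(-2) + 2*(-3/2 - sqrt(5)/2)*conj(1/2 - sqrt(5)/2) + 2*(-3/2 + sqrt(5)/2)*conj(-sqrt(5)/2 - 1/2) + 2*(-3/2 + sqrt(5)/2)*conj(1/2 + sqrt(5)/2) + 2*(-3/2 - sqrt(5)/2)*conj(-1/2 + sqrt(5)/2) + 5*(-1)*conj(0) + 5*(1)*conj(0)]
      = (1/20)[(22) + (-2) + (1 + sqrt(5)) + (-1 + sqrt(5)) + (1 - sqrt(5)) + (-sqrt(5) - 1) + (0) + (0)] = 20/20 = 1
  <chi_rho, chi_8> = (1/20)[1*(11)*conj(2) + 1*(1)*conj(2) + 2*(-3/2 - sqrt(5)/2)*conj(-sqrt(5)/2 - 1/2) + 2*(-3/2 + sqrt(5)/2)*conj(-1/2 + sqrt(5)/2) + 2*(-3/2 + sqrt(5)/2)*conj(-1/2 + sqrt(5)/2) + 2*(-3/2 - sqrt(5)/2)*conj(-sqrt(5)/2 - 1/2) + 5*(-1)*conj(0) + 5*(1)*conj(0)]
      = (1/20)[(22) + (2) + (4 + 2*sqrt(5)) + (4 - 2*sqrt(5)) + (4 - 2*sqrt(5)) + (4 + 2*sqrt(5)) + (0) + (0)] = 40/20 = 2
Dimension check: dim(rho) = sum (mult * dim) = 0*1 + 0*1 + 0*1 + 1*1 + 1*2 + 1*2 + 1*2 + 2*2 = 11 = chi_rho(e) = 11.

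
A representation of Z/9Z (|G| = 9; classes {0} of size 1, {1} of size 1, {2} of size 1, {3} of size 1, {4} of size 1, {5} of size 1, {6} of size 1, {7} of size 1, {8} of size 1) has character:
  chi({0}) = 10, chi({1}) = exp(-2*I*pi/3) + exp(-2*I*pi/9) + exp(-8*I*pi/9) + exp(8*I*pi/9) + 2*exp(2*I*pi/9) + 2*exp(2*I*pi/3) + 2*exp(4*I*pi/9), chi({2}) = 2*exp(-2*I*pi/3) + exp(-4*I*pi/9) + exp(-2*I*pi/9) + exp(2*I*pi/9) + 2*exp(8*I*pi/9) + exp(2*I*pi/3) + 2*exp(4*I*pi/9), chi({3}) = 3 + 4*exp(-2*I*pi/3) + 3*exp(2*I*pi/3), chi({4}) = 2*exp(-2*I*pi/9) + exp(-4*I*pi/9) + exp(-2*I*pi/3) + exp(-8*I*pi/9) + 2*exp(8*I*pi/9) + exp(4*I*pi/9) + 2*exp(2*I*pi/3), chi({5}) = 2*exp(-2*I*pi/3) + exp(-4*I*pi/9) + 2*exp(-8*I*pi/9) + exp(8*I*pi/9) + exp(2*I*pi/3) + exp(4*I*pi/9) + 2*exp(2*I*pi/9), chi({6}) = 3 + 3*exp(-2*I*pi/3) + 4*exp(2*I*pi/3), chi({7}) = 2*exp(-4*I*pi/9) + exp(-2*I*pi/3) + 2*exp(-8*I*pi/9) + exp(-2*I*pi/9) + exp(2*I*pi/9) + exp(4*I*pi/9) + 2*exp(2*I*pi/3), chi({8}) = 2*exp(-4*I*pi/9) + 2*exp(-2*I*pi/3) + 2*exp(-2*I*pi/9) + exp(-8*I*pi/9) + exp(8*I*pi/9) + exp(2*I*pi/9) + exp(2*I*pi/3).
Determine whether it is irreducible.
Not irreducible (reducible): <chi, chi> = 16 > 1.

Explanation: <chi, chi> = (1/|G|) sum_C |C| * |chi(C)|^2 = (1/9)[1*|10|^2 + 1*|exp(-2*I*pi/3) + exp(-2*I*pi/9) + exp(-8*I*pi/9) + exp(8*I*pi/9) + 2*exp(2*I*pi/9) + 2*exp(2*I*pi/3) + 2*exp(4*I*pi/9)|^2 + 1*|2*exp(-2*I*pi/3) + exp(-4*I*pi/9) + exp(-2*I*pi/9) + exp(2*I*pi/9) + 2*exp(8*I*pi/9) + exp(2*I*pi/3) + 2*exp(4*I*pi/9)|^2 + 1*|3 + 4*exp(-2*I*pi/3) + 3*exp(2*I*pi/3)|^2 + 1*|2*exp(-2*I*pi/9) + exp(-4*I*pi/9) + exp(-2*I*pi/3) + exp(-8*I*pi/9) + 2*exp(8*I*pi/9) + exp(4*I*pi/9) + 2*exp(2*I*pi/3)|^2 + 1*|2*exp(-2*I*pi/3) + exp(-4*I*pi/9) + 2*exp(-8*I*pi/9) + exp(8*I*pi/9) + exp(2*I*pi/3) + exp(4*I*pi/9) + 2*exp(2*I*pi/9)|^2 + 1*|3 + 3*exp(-2*I*pi/3) + 4*exp(2*I*pi/3)|^2 + 1*|2*exp(-4*I*pi/9) + exp(-2*I*pi/3) + 2*exp(-8*I*pi/9) + exp(-2*I*pi/9) + exp(2*I*pi/9) + exp(4*I*pi/9) + 2*exp(2*I*pi/3)|^2 + 1*|2*exp(-4*I*pi/9) + 2*exp(-2*I*pi/3) + 2*exp(-2*I*pi/9) + exp(-8*I*pi/9) + exp(8*I*pi/9) + exp(2*I*pi/9) + exp(2*I*pi/3)|^2]
  = (1/9)[(100) + (16 + 12*exp(-4*I*pi/9) + 9*exp(-2*I*pi/3) + 12*exp(-2*I*pi/9) + 9*exp(-8*I*pi/9) + 9*exp(8*I*pi/9) + 12*exp(2*I*pi/9) + 9*exp(2*I*pi/3) + 12*exp(4*I*pi/9)) + (16 + 12*exp(-4*I*pi/9) + 9*exp(-2*I*pi/3) + 9*exp(-2*I*pi/9) + 12*exp(-8*I*pi/9) + 12*exp(8*I*pi/9) + 9*exp(2*I*pi/9) + 9*exp(2*I*pi/3) + 12*exp(4*I*pi/9)) + (1) + (16 + 9*exp(-4*I*pi/9) + 9*exp(-2*I*pi/3) + 12*exp(-2*I*pi/9) + 12*exp(-8*I*pi/9) + 12*exp(8*I*pi/9) + 12*exp(2*I*pi/9) + 9*exp(2*I*pi/3) + 9*exp(4*I*pi/9)) + (16 + 9*exp(-4*I*pi/9) + 9*exp(-2*I*pi/3) + 12*exp(-2*I*pi/9) + 12*exp(-8*I*pi/9) + 12*exp(8*I*pi/9) + 12*exp(2*I*pi/9) + 9*exp(2*I*pi/3) + 9*exp(4*I*pi/9)) + (1) + (16 + 12*exp(-4*I*pi/9) + 9*exp(-2*I*pi/3) + 9*exp(-2*I*pi/9) + 12*exp(-8*I*pi/9) + 12*exp(8*I*pi/9) + 9*exp(2*I*pi/9) + 9*exp(2*I*pi/3) + 12*exp(4*I*pi/9)) + (16 + 12*exp(-4*I*pi/9) + 9*exp(-2*I*pi/3) + 12*exp(-2*I*pi/9) + 9*exp(-8*I*pi/9) + 9*exp(8*I*pi/9) + 12*exp(2*I*pi/9) + 9*exp(2*I*pi/3) + 12*exp(4*I*pi/9))] = 144/9 = 16.
(Exp terms are combined using exp(i*s)*conj(exp(i*t)) = exp(i*(s-t)), and sums of them are collapsed using the identity that for every m > 1 the m distinct m-th roots of unity sum to 0, e.g. 1 + exp(2*I*pi/3) + exp(-2*I*pi/3) = 0.)
A character is irreducible iff <chi, chi> = 1, so this representation is reducible.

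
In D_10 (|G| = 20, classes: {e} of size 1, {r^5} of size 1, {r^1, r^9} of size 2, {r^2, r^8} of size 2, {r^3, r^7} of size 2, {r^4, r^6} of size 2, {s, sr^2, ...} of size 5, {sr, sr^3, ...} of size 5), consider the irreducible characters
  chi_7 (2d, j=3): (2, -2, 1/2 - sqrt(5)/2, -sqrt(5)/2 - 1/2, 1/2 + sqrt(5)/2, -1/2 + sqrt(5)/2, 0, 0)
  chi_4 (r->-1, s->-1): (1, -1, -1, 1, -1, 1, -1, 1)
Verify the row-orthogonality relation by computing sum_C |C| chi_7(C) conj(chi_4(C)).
Sum = 0; so <chi_7, chi_4> = 0 (distinct irreducibles are orthogonal).

Compute term by term over conjugacy classes (|C| * chi_7(C) * conj(chi_4(C))):
  1*(2)*conj(1) + 1*(-2)*conj(-1) + 2*(1/2 - sqrt(5)/2)*conj(-1) + 2*(-sqrt(5)/2 - 1/2)*conj(1) + 2*(1/2 + sqrt(5)/2)*conj(-1) + 2*(-1/2 + sqrt(5)/2)*conj(1) + 5*(0)*conj(-1) + 5*(0)*conj(1)
  = (2) + (2) + (-1 + sqrt(5)) + (-sqrt(5) - 1) + (-sqrt(5) - 1) + (-1 + sqrt(5)) + (0) + (0)
  = 0.
Dividing by |G| = 20 gives 0/20 = 0, matching the row-orthogonality relation <chi_7, chi_4> = [chi_7 = chi_4].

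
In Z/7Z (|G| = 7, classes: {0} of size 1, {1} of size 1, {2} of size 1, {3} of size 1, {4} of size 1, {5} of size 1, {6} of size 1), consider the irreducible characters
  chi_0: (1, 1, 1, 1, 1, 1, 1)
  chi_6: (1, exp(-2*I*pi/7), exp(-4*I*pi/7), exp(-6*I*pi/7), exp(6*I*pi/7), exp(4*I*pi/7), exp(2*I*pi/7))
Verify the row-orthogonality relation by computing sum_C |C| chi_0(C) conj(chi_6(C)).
Sum = 0; so <chi_0, chi_6> = 0 (distinct irreducibles are orthogonal).

Proof sketch: Compute term by term over conjugacy classes (|C| * chi_0(C) * conj(chi_6(C))):
  1*(1)*conj(1) + 1*(1)*conj(exp(-2*I*pi/7)) + 1*(1)*conj(exp(-4*I*pi/7)) + 1*(1)*conj(exp(-6*I*pi/7)) + 1*(1)*conj(exp(6*I*pi/7)) + 1*(1)*conj(exp(4*I*pi/7)) + 1*(1)*conj(exp(2*I*pi/7))
  = (1) + (exp(2*I*pi/7)) + (exp(4*I*pi/7)) + (exp(6*I*pi/7)) + (exp(-6*I*pi/7)) + (exp(-4*I*pi/7)) + (exp(-2*I*pi/7))
  = 0.
(Exp terms are combined using exp(i*s)*conj(exp(i*t)) = exp(i*(s-t)), and sums of them are collapsed using the identity that for every m > 1 the m distinct m-th roots of unity sum to 0, e.g. 1 + exp(2*I*pi/3) + exp(-2*I*pi/3) = 0.)
Dividing by |G| = 7 gives 0/7 = 0, matching the row-orthogonality relation <chi_0, chi_6> = [chi_0 = chi_6].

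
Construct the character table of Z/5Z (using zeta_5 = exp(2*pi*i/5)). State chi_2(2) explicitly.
Character table of Z/5Z (irreps indexed chi_0,...,chi_4 with chi_k(m) = zeta_5^(k*m), zeta_5 = exp(2*pi*i/5)):
  irrep \ class  {0} (size 1)  {1} (size 1)    {2} (size 1)    {3} (size 1)    {4} (size 1)  
  chi_0          1             1               1               1               1             
  chi_1          1             exp(2*I*pi/5)   exp(4*I*pi/5)   exp(-4*I*pi/5)  exp(-2*I*pi/5)
  chi_2          1             exp(4*I*pi/5)   exp(-2*I*pi/5)  exp(2*I*pi/5)   exp(-4*I*pi/5)
  chi_3          1             exp(-4*I*pi/5)  exp(2*I*pi/5)   exp(-2*I*pi/5)  exp(4*I*pi/5) 
  chi_4          1             exp(-2*I*pi/5)  exp(-4*I*pi/5)  exp(4*I*pi/5)   exp(2*I*pi/5) 

Spot check: chi_2(2) = zeta_5^(2*2) = zeta_5^4 = exp(-2*I*pi/5).

Why: Z/5Z is abelian, so all 5 irreducible complex representations are 1-dimensional. They are given by chi_k(m) = zeta_5^(k*m) for k = 0,...,4. Row orthogonality: sum_m chi_k(m) conj(chi_l(m)) = 5 * [k = l].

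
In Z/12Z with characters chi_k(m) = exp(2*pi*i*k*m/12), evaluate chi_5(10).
chi_5(10) = zeta_12^50 = exp(I*pi/3)

Explanation: chi_5(10) = zeta_12^(5*10) = zeta_12^50. Since zeta_12^12 = 1, this equals zeta_12^2 = exp(2*pi*i*2/12) = exp(I*pi/3).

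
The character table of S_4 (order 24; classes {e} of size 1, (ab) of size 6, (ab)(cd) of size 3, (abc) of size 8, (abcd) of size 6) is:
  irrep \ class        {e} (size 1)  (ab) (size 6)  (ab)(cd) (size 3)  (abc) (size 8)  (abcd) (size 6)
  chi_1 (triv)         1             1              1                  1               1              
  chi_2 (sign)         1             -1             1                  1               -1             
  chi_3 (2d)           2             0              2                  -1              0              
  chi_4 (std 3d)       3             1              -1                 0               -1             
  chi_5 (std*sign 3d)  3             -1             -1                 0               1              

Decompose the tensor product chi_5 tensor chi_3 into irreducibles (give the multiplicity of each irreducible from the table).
chi_5 tensor chi_3 = chi_4 + chi_5 (all other irreducibles have multiplicity 0).

Proof sketch: The character of a tensor product is the pointwise product (chi_5 * chi_3)(C) = chi_5(C) * chi_3(C):
  {e}: (3)*(2), (ab): (-1)*(0), (ab)(cd): (-1)*(2), (abc): (0)*(-1), (abcd): (1)*(0)
so (chi_5 * chi_3) takes values
  {e} -> 6, (ab) -> 0, (ab)(cd) -> -2, (abc) -> 0, (abcd) -> 0.
Now take the inner product of this character with each irreducible chi from the table, <chi_5*chi_3, chi> = (1/24) sum_C |C| (chi_5*chi_3)(C) conj(chi(C)):
  <chi_5*chi_3, chi_1> = (1/24)[1*(6)*conj(1) + 6*(0)*conj(1) + 3*(-2)*conj(1) + 8*(0)*conj(1) + 6*(0)*conj(1)]
      = (1/24)[(6) + (0) + (-6) + (0) + (0)] = 0/24 = 0
  <chi_5*chi_3, chi_2> = (1/24)[1*(6)*conj(1) + 6*(0)*conj(-1) + 3*(-2)*conj(1) + 8*(0)*conj(1) + 6*(0)*conj(-1)]
      = (1/24)[(6) + (0) + (-6) + (0) + (0)] = 0/24 = 0
  <chi_5*chi_3, chi_3> = (1/24)[1*(6)*conj(2) + 6*(0)*conj(0) + 3*(-2)*conj(2) + 8*(0)*conj(-1) + 6*(0)*conj(0)]
      = (1/24)[(12) + (0) + (-12) + (0) + (0)] = 0/24 = 0
  <chi_5*chi_3, chi_4> = (1/24)[1*(6)*conj(3) + 6*(0)*conj(1) + 3*(-2)*conj(-1) + 8*(0)*conj(0) + 6*(0)*conj(-1)]
      = (1/24)[(18) + (0) + (6) + (0) + (0)] = 24/24 = 1
  <chi_5*chi_3, chi_5> = (1/24)[1*(6)*conj(3) + 6*(0)*conj(-1) + 3*(-2)*conj(-1) + 8*(0)*conj(0) + 6*(0)*conj(1)]
      = (1/24)[(18) + (0) + (6) + (0) + (0)] = 24/24 = 1
Hence the multiplicities are chi_4: 1, chi_5: 1. Dimension check: dim(chi_5)*dim(chi_3) = 3*2 = 6 and sum (mult * dim) = 1*3 + 1*3 = 6.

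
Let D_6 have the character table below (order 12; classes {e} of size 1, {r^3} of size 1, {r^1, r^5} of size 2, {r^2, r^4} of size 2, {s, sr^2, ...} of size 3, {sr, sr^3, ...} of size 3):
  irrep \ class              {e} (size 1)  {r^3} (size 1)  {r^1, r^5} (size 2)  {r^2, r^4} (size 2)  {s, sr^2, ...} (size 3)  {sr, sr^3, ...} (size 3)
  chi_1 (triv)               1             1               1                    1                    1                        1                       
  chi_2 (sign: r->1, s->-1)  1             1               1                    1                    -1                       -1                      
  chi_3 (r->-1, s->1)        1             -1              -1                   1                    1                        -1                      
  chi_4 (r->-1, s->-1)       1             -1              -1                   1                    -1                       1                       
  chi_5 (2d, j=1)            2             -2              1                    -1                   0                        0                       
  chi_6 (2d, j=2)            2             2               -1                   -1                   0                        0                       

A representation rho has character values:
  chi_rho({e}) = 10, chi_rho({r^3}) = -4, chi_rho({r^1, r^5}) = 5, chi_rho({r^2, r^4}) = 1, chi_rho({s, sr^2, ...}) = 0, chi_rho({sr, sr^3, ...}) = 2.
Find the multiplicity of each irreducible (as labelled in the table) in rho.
Multiplicities: chi_1: 2, chi_2: 1, chi_3: 0, chi_4: 1, chi_5: 3, chi_6: 0.

Solution. Use <chi_rho, chi> = (1/|G|) sum_C |C| * chi_rho(C) * conj(chi(C)) with |G| = 12 for each irreducible chi in the table:
  <chi_rho, chi_1> = (1/12)[1*(10)*conj(1) + 1*(-4)*conj(1) + 2*(5)*conj(1) + 2*(1)*conj(1) + 3*(0)*conj(1) + 3*(2)*conj(1)]
      = (1/12)[(10) + (-4) + (10) + (2) + (0) + (6)] = 24/12 = 2
  <chi_rho, chi_2> = (1/12)[1*(10)*conj(1) + 1*(-4)*conj(1) + 2*(5)*conj(1) + 2*(1)*conj(1) + 3*(0)*conj(-1) + 3*(2)*conj(-1)]
      = (1/12)[(10) + (-4) + (10) + (2) + (0) + (-6)] = 12/12 = 1
  <chi_rho, chi_3> = (1/12)[1*(10)*conj(1) + 1*(-4)*conj(-1) + 2*(5)*conj(-1) + 2*(1)*conj(1) + 3*(0)*conj(1) + 3*(2)*conj(-1)]
      = (1/12)[(10) + (4) + (-10) + (2) + (0) + (-6)] = 0/12 = 0
  <chi_rho, chi_4> = (1/12)[1*(10)*conj(1) + 1*(-4)*conj(-1) + 2*(5)*conj(-1) + 2*(1)*conj(1) + 3*(0)*conj(-1) + 3*(2)*conj(1)]
      = (1/12)[(10) + (4) + (-10) + (2) + (0) + (6)] = 12/12 = 1
  <chi_rho, chi_5> = (1/12)[1*(10)*conj(2) + 1*(-4)*conj(-2) + 2*(5)*conj(1) + 2*(1)*conj(-1) + 3*(0)*conj(0) + 3*(2)*conj(0)]
      = (1/12)[(20) + (8) + (10) + (-2) + (0) + (0)] = 36/12 = 3
  <chi_rho, chi_6> = (1/12)[1*(10)*conj(2) + 1*(-4)*conj(2) + 2*(5)*conj(-1) + 2*(1)*conj(-1) + 3*(0)*conj(0) + 3*(2)*conj(0)]
      = (1/12)[(20) + (-8) + (-10) + (-2) + (0) + (0)] = 0/12 = 0
Dimension check: dim(rho) = sum (mult * dim) = 2*1 + 1*1 + 0*1 + 1*1 + 3*2 + 0*2 = 10 = chi_rho(e) = 10.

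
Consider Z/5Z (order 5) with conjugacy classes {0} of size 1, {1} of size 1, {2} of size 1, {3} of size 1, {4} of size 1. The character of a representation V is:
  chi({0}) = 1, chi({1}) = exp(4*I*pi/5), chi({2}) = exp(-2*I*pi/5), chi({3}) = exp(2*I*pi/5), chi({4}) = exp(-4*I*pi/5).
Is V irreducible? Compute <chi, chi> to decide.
Irreducible: <chi, chi> = 1.

Argument: <chi, chi> = (1/|G|) sum_C |C| * |chi(C)|^2 = (1/5)[1*|1|^2 + 1*|exp(4*I*pi/5)|^2 + 1*|exp(-2*I*pi/5)|^2 + 1*|exp(2*I*pi/5)|^2 + 1*|exp(-4*I*pi/5)|^2]
  = (1/5)[(1) + (1) + (1) + (1) + (1)] = 5/5 = 1.
(Exp terms are combined using exp(i*s)*conj(exp(i*t)) = exp(i*(s-t)), and sums of them are collapsed using the identity that for every m > 1 the m distinct m-th roots of unity sum to 0, e.g. 1 + exp(2*I*pi/3) + exp(-2*I*pi/3) = 0.)
A character is irreducible iff <chi, chi> = 1, so this representation is irreducible.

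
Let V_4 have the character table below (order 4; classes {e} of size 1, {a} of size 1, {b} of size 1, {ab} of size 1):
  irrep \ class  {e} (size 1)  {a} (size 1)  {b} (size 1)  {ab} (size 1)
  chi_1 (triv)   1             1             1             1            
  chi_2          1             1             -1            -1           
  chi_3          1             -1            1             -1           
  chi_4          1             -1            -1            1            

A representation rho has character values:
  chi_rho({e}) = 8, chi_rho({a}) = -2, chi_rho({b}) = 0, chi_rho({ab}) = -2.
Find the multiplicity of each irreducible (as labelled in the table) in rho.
Multiplicities: chi_1: 1, chi_2: 2, chi_3: 3, chi_4: 2.

Explanation: Use <chi_rho, chi> = (1/|G|) sum_C |C| * chi_rho(C) * conj(chi(C)) with |G| = 4 for each irreducible chi in the table:
  <chi_rho, chi_1> = (1/4)[1*(8)*conj(1) + 1*(-2)*conj(1) + 1*(0)*conj(1) + 1*(-2)*conj(1)]
      = (1/4)[(8) + (-2) + (0) + (-2)] = 4/4 = 1
  <chi_rho, chi_2> = (1/4)[1*(8)*conj(1) + 1*(-2)*conj(1) + 1*(0)*conj(-1) + 1*(-2)*conj(-1)]
      = (1/4)[(8) + (-2) + (0) + (2)] = 8/4 = 2
  <chi_rho, chi_3> = (1/4)[1*(8)*conj(1) + 1*(-2)*conj(-1) + 1*(0)*conj(1) + 1*(-2)*conj(-1)]
      = (1/4)[(8) + (2) + (0) + (2)] = 12/4 = 3
  <chi_rho, chi_4> = (1/4)[1*(8)*conj(1) + 1*(-2)*conj(-1) + 1*(0)*conj(-1) + 1*(-2)*conj(1)]
      = (1/4)[(8) + (2) + (0) + (-2)] = 8/4 = 2
Dimension check: dim(rho) = sum (mult * dim) = 1*1 + 2*1 + 3*1 + 2*1 = 8 = chi_rho(e) = 8.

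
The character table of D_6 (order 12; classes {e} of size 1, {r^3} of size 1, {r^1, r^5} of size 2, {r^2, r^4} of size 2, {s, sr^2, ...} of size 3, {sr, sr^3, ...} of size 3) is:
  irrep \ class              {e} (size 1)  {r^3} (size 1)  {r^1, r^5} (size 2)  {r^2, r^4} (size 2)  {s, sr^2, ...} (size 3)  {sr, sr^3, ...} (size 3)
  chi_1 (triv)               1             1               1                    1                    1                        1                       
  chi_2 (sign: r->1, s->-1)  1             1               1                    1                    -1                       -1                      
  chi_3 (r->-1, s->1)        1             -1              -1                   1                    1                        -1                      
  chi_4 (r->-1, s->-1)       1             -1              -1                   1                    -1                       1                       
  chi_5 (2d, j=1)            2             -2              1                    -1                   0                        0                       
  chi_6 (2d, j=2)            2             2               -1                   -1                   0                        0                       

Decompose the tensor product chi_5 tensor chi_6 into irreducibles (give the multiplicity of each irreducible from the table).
chi_5 tensor chi_6 = chi_3 + chi_4 + chi_5 (all other irreducibles have multiplicity 0).

The character of a tensor product is the pointwise product (chi_5 * chi_6)(C) = chi_5(C) * chi_6(C):
  {e}: (2)*(2), {r^3}: (-2)*(2), {r^1, r^5}: (1)*(-1), {r^2, r^4}: (-1)*(-1), {s, sr^2, ...}: (0)*(0), {sr, sr^3, ...}: (0)*(0)
so (chi_5 * chi_6) takes values
  {e} -> 4, {r^3} -> -4, {r^1, r^5} -> -1, {r^2, r^4} -> 1, {s, sr^2, ...} -> 0, {sr, sr^3, ...} -> 0.
Now take the inner product of this character with each irreducible chi from the table, <chi_5*chi_6, chi> = (1/12) sum_C |C| (chi_5*chi_6)(C) conj(chi(C)):
  <chi_5*chi_6, chi_1> = (1/12)[1*(4)*conj(1) + 1*(-4)*conj(1) + 2*(-1)*conj(1) + 2*(1)*conj(1) + 3*(0)*conj(1) + 3*(0)*conj(1)]
      = (1/12)[(4) + (-4) + (-2) + (2) + (0) + (0)] = 0/12 = 0
  <chi_5*chi_6, chi_2> = (1/12)[1*(4)*conj(1) + 1*(-4)*conj(1) + 2*(-1)*conj(1) + 2*(1)*conj(1) + 3*(0)*conj(-1) + 3*(0)*conj(-1)]
      = (1/12)[(4) + (-4) + (-2) + (2) + (0) + (0)] = 0/12 = 0
  <chi_5*chi_6, chi_3> = (1/12)[1*(4)*conj(1) + 1*(-4)*conj(-1) + 2*(-1)*conj(-1) + 2*(1)*conj(1) + 3*(0)*conj(1) + 3*(0)*conj(-1)]
      = (1/12)[(4) + (4) + (2) + (2) + (0) + (0)] = 12/12 = 1
  <chi_5*chi_6, chi_4> = (1/12)[1*(4)*conj(1) + 1*(-4)*conj(-1) + 2*(-1)*conj(-1) + 2*(1)*conj(1) + 3*(0)*conj(-1) + 3*(0)*conj(1)]
      = (1/12)[(4) + (4) + (2) + (2) + (0) + (0)] = 12/12 = 1
  <chi_5*chi_6, chi_5> = (1/12)[1*(4)*conj(2) + 1*(-4)*conj(-2) + 2*(-1)*conj(1) + 2*(1)*conj(-1) + 3*(0)*conj(0) + 3*(0)*conj(0)]
      = (1/12)[(8) + (8) + (-2) + (-2) + (0) + (0)] = 12/12 = 1
  <chi_5*chi_6, chi_6> = (1/12)[1*(4)*conj(2) + 1*(-4)*conj(2) + 2*(-1)*conj(-1) + 2*(1)*conj(-1) + 3*(0)*conj(0) + 3*(0)*conj(0)]
      = (1/12)[(8) + (-8) + (2) + (-2) + (0) + (0)] = 0/12 = 0
Hence the multiplicities are chi_3: 1, chi_4: 1, chi_5: 1. Dimension check: dim(chi_5)*dim(chi_6) = 2*2 = 4 and sum (mult * dim) = 1*1 + 1*1 + 1*2 = 4.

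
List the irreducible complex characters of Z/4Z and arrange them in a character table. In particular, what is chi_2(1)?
Character table of Z/4Z (irreps indexed chi_0,...,chi_3 with chi_k(m) = zeta_4^(k*m), zeta_4 = exp(2*pi*i/4)):
  irrep \ class  {0} (size 1)  {1} (size 1)  {2} (size 1)  {3} (size 1)
  chi_0          1             1             1             1           
  chi_1          1             I             -1            -I          
  chi_2          1             -1            1             -1          
  chi_3          1             -I            -1            I           

Spot check: chi_2(1) = zeta_4^(2*1) = zeta_4^2 = -1.

Proof sketch: Z/4Z is abelian, so all 4 irreducible complex representations are 1-dimensional. They are given by chi_k(m) = zeta_4^(k*m) for k = 0,...,3. Row orthogonality: sum_m chi_k(m) conj(chi_l(m)) = 4 * [k = l].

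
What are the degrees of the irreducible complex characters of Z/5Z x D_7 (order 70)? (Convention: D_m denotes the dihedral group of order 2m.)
Dimensions: 1, 1, 1, 1, 1, 1, 1, 1, 1, 1, 2, 2, 2, 2, 2, 2, 2, 2, 2, 2, 2, 2, 2, 2, 2

Working: There are 25 irreducibles (= number of conjugacy classes). Their dimensions d_i satisfy sum d_i^2 = |G| = 70: 1 + 1 + 1 + 1 + 1 + 1 + 1 + 1 + 1 + 1 + 4 + 4 + 4 + 4 + 4 + 4 + 4 + 4 + 4 + 4 + 4 + 4 + 4 + 4 + 4 = 70. (For the product with Z/5Z: each of the 5 1-dim characters of Z/5Z tensors with each irrep of D_7, giving 5 copies of each D_7-dimension.)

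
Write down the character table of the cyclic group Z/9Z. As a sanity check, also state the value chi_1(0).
Character table of Z/9Z (irreps indexed chi_0,...,chi_8 with chi_k(m) = zeta_9^(k*m), zeta_9 = exp(2*pi*i/9)):
  irrep \ class  {0} (size 1)  {1} (size 1)    {2} (size 1)    {3} (size 1)    {4} (size 1)    {5} (size 1)    {6} (size 1)    {7} (size 1)    {8} (size 1)  
  chi_0          1             1               1               1               1               1               1               1               1             
  chi_1          1             exp(2*I*pi/9)   exp(4*I*pi/9)   exp(2*I*pi/3)   exp(8*I*pi/9)   exp(-8*I*pi/9)  exp(-2*I*pi/3)  exp(-4*I*pi/9)  exp(-2*I*pi/9)
  chi_2          1             exp(4*I*pi/9)   exp(8*I*pi/9)   exp(-2*I*pi/3)  exp(-2*I*pi/9)  exp(2*I*pi/9)   exp(2*I*pi/3)   exp(-8*I*pi/9)  exp(-4*I*pi/9)
  chi_3          1             exp(2*I*pi/3)   exp(-2*I*pi/3)  1               exp(2*I*pi/3)   exp(-2*I*pi/3)  1               exp(2*I*pi/3)   exp(-2*I*pi/3)
  chi_4          1             exp(8*I*pi/9)   exp(-2*I*pi/9)  exp(2*I*pi/3)   exp(-4*I*pi/9)  exp(4*I*pi/9)   exp(-2*I*pi/3)  exp(2*I*pi/9)   exp(-8*I*pi/9)
  chi_5          1             exp(-8*I*pi/9)  exp(2*I*pi/9)   exp(-2*I*pi/3)  exp(4*I*pi/9)   exp(-4*I*pi/9)  exp(2*I*pi/3)   exp(-2*I*pi/9)  exp(8*I*pi/9) 
  chi_6          1             exp(-2*I*pi/3)  exp(2*I*pi/3)   1               exp(-2*I*pi/3)  exp(2*I*pi/3)   1               exp(-2*I*pi/3)  exp(2*I*pi/3) 
  chi_7          1             exp(-4*I*pi/9)  exp(-8*I*pi/9)  exp(2*I*pi/3)   exp(2*I*pi/9)   exp(-2*I*pi/9)  exp(-2*I*pi/3)  exp(8*I*pi/9)   exp(4*I*pi/9) 
  chi_8          1             exp(-2*I*pi/9)  exp(-4*I*pi/9)  exp(-2*I*pi/3)  exp(-8*I*pi/9)  exp(8*I*pi/9)   exp(2*I*pi/3)   exp(4*I*pi/9)   exp(2*I*pi/9) 

Spot check: chi_1(0) = zeta_9^(1*0) = zeta_9^0 = 1.

Details: Z/9Z is abelian, so all 9 irreducible complex representations are 1-dimensional. They are given by chi_k(m) = zeta_9^(k*m) for k = 0,...,8. Row orthogonality: sum_m chi_k(m) conj(chi_l(m)) = 9 * [k = l].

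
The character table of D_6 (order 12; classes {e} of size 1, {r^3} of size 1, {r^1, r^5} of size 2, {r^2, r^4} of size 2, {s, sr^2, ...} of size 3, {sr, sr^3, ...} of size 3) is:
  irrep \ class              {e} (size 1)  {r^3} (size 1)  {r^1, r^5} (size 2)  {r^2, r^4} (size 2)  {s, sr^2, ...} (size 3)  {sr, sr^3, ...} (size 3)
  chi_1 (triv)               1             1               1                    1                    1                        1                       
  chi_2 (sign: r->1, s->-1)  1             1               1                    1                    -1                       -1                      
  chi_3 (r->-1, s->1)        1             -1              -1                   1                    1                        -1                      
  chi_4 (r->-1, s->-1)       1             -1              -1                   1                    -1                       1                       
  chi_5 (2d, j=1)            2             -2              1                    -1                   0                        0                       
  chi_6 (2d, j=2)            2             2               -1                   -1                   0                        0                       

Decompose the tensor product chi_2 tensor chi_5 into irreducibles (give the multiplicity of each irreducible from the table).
chi_2 tensor chi_5 = chi_5 (all other irreducibles have multiplicity 0).

Solution. The character of a tensor product is the pointwise product (chi_2 * chi_5)(C) = chi_2(C) * chi_5(C):
  {e}: (1)*(2), {r^3}: (1)*(-2), {r^1, r^5}: (1)*(1), {r^2, r^4}: (1)*(-1), {s, sr^2, ...}: (-1)*(0), {sr, sr^3, ...}: (-1)*(0)
so (chi_2 * chi_5) takes values
  {e} -> 2, {r^3} -> -2, {r^1, r^5} -> 1, {r^2, r^4} -> -1, {s, sr^2, ...} -> 0, {sr, sr^3, ...} -> 0.
Now take the inner product of this character with each irreducible chi from the table, <chi_2*chi_5, chi> = (1/12) sum_C |C| (chi_2*chi_5)(C) conj(chi(C)):
  <chi_2*chi_5, chi_1> = (1/12)[1*(2)*conj(1) + 1*(-2)*conj(1) + 2*(1)*conj(1) + 2*(-1)*conj(1) + 3*(0)*conj(1) + 3*(0)*conj(1)]
      = (1/12)[(2) + (-2) + (2) + (-2) + (0) + (0)] = 0/12 = 0
  <chi_2*chi_5, chi_2> = (1/12)[1*(2)*conj(1) + 1*(-2)*conj(1) + 2*(1)*conj(1) + 2*(-1)*conj(1) + 3*(0)*conj(-1) + 3*(0)*conj(-1)]
      = (1/12)[(2) + (-2) + (2) + (-2) + (0) + (0)] = 0/12 = 0
  <chi_2*chi_5, chi_3> = (1/12)[1*(2)*conj(1) + 1*(-2)*conj(-1) + 2*(1)*conj(-1) + 2*(-1)*conj(1) + 3*(0)*conj(1) + 3*(0)*conj(-1)]
      = (1/12)[(2) + (2) + (-2) + (-2) + (0) + (0)] = 0/12 = 0
  <chi_2*chi_5, chi_4> = (1/12)[1*(2)*conj(1) + 1*(-2)*conj(-1) + 2*(1)*conj(-1) + 2*(-1)*conj(1) + 3*(0)*conj(-1) + 3*(0)*conj(1)]
      = (1/12)[(2) + (2) + (-2) + (-2) + (0) + (0)] = 0/12 = 0
  <chi_2*chi_5, chi_5> = (1/12)[1*(2)*conj(2) + 1*(-2)*conj(-2) + 2*(1)*conj(1) + 2*(-1)*conj(-1) + 3*(0)*conj(0) + 3*(0)*conj(0)]
      = (1/12)[(4) + (4) + (2) + (2) + (0) + (0)] = 12/12 = 1
  <chi_2*chi_5, chi_6> = (1/12)[1*(2)*conj(2) + 1*(-2)*conj(2) + 2*(1)*conj(-1) + 2*(-1)*conj(-1) + 3*(0)*conj(0) + 3*(0)*conj(0)]
      = (1/12)[(4) + (-4) + (-2) + (2) + (0) + (0)] = 0/12 = 0
Hence the multiplicities are chi_5: 1. Dimension check: dim(chi_2)*dim(chi_5) = 1*2 = 2 and sum (mult * dim) = 1*2 = 2.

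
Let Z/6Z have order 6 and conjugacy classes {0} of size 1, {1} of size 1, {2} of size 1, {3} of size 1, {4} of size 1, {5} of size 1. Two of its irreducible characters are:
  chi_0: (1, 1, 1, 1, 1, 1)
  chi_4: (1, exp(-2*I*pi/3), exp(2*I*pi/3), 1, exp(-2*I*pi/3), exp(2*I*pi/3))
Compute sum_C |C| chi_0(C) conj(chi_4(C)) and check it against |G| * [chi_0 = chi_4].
Sum = 0; so <chi_0, chi_4> = 0 (distinct irreducibles are orthogonal).

Working: Compute term by term over conjugacy classes (|C| * chi_0(C) * conj(chi_4(C))):
  1*(1)*conj(1) + 1*(1)*conj(exp(-2*I*pi/3)) + 1*(1)*conj(exp(2*I*pi/3)) + 1*(1)*conj(1) + 1*(1)*conj(exp(-2*I*pi/3)) + 1*(1)*conj(exp(2*I*pi/3))
  = (1) + (exp(2*I*pi/3)) + (exp(-2*I*pi/3)) + (1) + (exp(2*I*pi/3)) + (exp(-2*I*pi/3))
  = 0.
(Exp terms are combined using exp(i*s)*conj(exp(i*t)) = exp(i*(s-t)), and sums of them are collapsed using the identity that for every m > 1 the m distinct m-th roots of unity sum to 0, e.g. 1 + exp(2*I*pi/3) + exp(-2*I*pi/3) = 0.)
Dividing by |G| = 6 gives 0/6 = 0, matching the row-orthogonality relation <chi_0, chi_4> = [chi_0 = chi_4].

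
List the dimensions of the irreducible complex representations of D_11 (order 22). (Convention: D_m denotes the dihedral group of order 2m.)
Dimensions: 1, 1, 2, 2, 2, 2, 2

Working: There are 7 irreducibles (= number of conjugacy classes). Their dimensions d_i satisfy sum d_i^2 = |G| = 22: 1 + 1 + 4 + 4 + 4 + 4 + 4 = 22.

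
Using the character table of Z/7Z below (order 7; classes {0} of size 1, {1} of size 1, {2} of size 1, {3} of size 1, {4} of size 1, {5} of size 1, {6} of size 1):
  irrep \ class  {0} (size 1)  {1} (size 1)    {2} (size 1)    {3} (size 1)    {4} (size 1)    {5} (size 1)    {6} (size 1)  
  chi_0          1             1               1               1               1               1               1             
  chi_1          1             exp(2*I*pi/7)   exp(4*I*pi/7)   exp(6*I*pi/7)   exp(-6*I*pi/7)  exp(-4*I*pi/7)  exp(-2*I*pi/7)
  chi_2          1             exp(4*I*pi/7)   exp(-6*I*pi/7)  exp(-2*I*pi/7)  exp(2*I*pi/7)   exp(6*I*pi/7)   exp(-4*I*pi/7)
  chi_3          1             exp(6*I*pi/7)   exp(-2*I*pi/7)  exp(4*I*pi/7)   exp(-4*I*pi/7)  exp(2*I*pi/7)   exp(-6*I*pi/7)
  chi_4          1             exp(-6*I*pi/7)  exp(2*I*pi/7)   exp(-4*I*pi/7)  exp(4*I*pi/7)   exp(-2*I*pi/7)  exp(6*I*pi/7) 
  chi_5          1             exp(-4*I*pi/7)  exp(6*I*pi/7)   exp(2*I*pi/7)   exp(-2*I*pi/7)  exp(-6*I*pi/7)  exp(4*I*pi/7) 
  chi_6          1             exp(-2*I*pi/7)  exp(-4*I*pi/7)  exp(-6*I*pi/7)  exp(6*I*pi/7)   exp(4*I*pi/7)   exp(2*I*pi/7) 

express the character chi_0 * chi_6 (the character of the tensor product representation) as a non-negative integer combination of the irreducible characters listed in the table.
chi_0 tensor chi_6 = chi_6 (all other irreducibles have multiplicity 0).

Details: The character of a tensor product is the pointwise product (chi_0 * chi_6)(C) = chi_0(C) * chi_6(C):
  {0}: (1)*(1), {1}: (1)*(exp(-2*I*pi/7)), {2}: (1)*(exp(-4*I*pi/7)), {3}: (1)*(exp(-6*I*pi/7)), {4}: (1)*(exp(6*I*pi/7)), {5}: (1)*(exp(4*I*pi/7)), {6}: (1)*(exp(2*I*pi/7))
so (chi_0 * chi_6) takes values
  {0} -> 1, {1} -> exp(-2*I*pi/7), {2} -> exp(-4*I*pi/7), {3} -> exp(-6*I*pi/7), {4} -> exp(6*I*pi/7), {5} -> exp(4*I*pi/7), {6} -> exp(2*I*pi/7).
Now take the inner product of this character with each irreducible chi from the table, <chi_0*chi_6, chi> = (1/7) sum_C |C| (chi_0*chi_6)(C) conj(chi(C)):
  <chi_0*chi_6, chi_0> = (1/7)[1*(1)*conj(1) + 1*(exp(-2*I*pi/7))*conj(1) + 1*(exp(-4*I*pi/7))*conj(1) + 1*(exp(-6*I*pi/7))*conj(1) + 1*(exp(6*I*pi/7))*conj(1) + 1*(exp(4*I*pi/7))*conj(1) + 1*(exp(2*I*pi/7))*conj(1)]
      = (1/7)[(1) + (exp(-2*I*pi/7)) + (exp(-4*I*pi/7)) + (exp(-6*I*pi/7)) + (exp(6*I*pi/7)) + (exp(4*I*pi/7)) + (exp(2*I*pi/7))] = 0/7 = 0
  <chi_0*chi_6, chi_1> = (1/7)[1*(1)*conj(1) + 1*(exp(-2*I*pi/7))*conj(exp(2*I*pi/7)) + 1*(exp(-4*I*pi/7))*conj(exp(4*I*pi/7)) + 1*(exp(-6*I*pi/7))*conj(exp(6*I*pi/7)) + 1*(exp(6*I*pi/7))*conj(exp(-6*I*pi/7)) + 1*(exp(4*I*pi/7))*conj(exp(-4*I*pi/7)) + 1*(exp(2*I*pi/7))*conj(exp(-2*I*pi/7))]
      = (1/7)[(1) + (exp(-4*I*pi/7)) + (exp(6*I*pi/7)) + (exp(2*I*pi/7)) + (exp(-2*I*pi/7)) + (exp(-6*I*pi/7)) + (exp(4*I*pi/7))] = 0/7 = 0
  <chi_0*chi_6, chi_2> = (1/7)[1*(1)*conj(1) + 1*(exp(-2*I*pi/7))*conj(exp(4*I*pi/7)) + 1*(exp(-4*I*pi/7))*conj(exp(-6*I*pi/7)) + 1*(exp(-6*I*pi/7))*conj(exp(-2*I*pi/7)) + 1*(exp(6*I*pi/7))*conj(exp(2*I*pi/7)) + 1*(exp(4*I*pi/7))*conj(exp(6*I*pi/7)) + 1*(exp(2*I*pi/7))*conj(exp(-4*I*pi/7))]
      = (1/7)[(1) + (exp(-6*I*pi/7)) + (exp(2*I*pi/7)) + (exp(-4*I*pi/7)) + (exp(4*I*pi/7)) + (exp(-2*I*pi/7)) + (exp(6*I*pi/7))] = 0/7 = 0
  <chi_0*chi_6, chi_3> = (1/7)[1*(1)*conj(1) + 1*(exp(-2*I*pi/7))*conj(exp(6*I*pi/7)) + 1*(exp(-4*I*pi/7))*conj(exp(-2*I*pi/7)) + 1*(exp(-6*I*pi/7))*conj(exp(4*I*pi/7)) + 1*(exp(6*I*pi/7))*conj(exp(-4*I*pi/7)) + 1*(exp(4*I*pi/7))*conj(exp(2*I*pi/7)) + 1*(exp(2*I*pi/7))*conj(exp(-6*I*pi/7))]
      = (1/7)[(1) + (exp(6*I*pi/7)) + (exp(-2*I*pi/7)) + (exp(4*I*pi/7)) + (exp(-4*I*pi/7)) + (exp(2*I*pi/7)) + (exp(-6*I*pi/7))] = 0/7 = 0
  <chi_0*chi_6, chi_4> = (1/7)[1*(1)*conj(1) + 1*(exp(-2*I*pi/7))*conj(exp(-6*I*pi/7)) + 1*(exp(-4*I*pi/7))*conj(exp(2*I*pi/7)) + 1*(exp(-6*I*pi/7))*conj(exp(-4*I*pi/7)) + 1*(exp(6*I*pi/7))*conj(exp(4*I*pi/7)) + 1*(exp(4*I*pi/7))*conj(exp(-2*I*pi/7)) + 1*(exp(2*I*pi/7))*conj(exp(6*I*pi/7))]
      = (1/7)[(1) + (exp(4*I*pi/7)) + (exp(-6*I*pi/7)) + (exp(-2*I*pi/7)) + (exp(2*I*pi/7)) + (exp(6*I*pi/7)) + (exp(-4*I*pi/7))] = 0/7 = 0
  <chi_0*chi_6, chi_5> = (1/7)[1*(1)*conj(1) + 1*(exp(-2*I*pi/7))*conj(exp(-4*I*pi/7)) + 1*(exp(-4*I*pi/7))*conj(exp(6*I*pi/7)) + 1*(exp(-6*I*pi/7))*conj(exp(2*I*pi/7)) + 1*(exp(6*I*pi/7))*conj(exp(-2*I*pi/7)) + 1*(exp(4*I*pi/7))*conj(exp(-6*I*pi/7)) + 1*(exp(2*I*pi/7))*conj(exp(4*I*pi/7))]
      = (1/7)[(1) + (exp(2*I*pi/7)) + (exp(4*I*pi/7)) + (exp(6*I*pi/7)) + (exp(-6*I*pi/7)) + (exp(-4*I*pi/7)) + (exp(-2*I*pi/7))] = 0/7 = 0
  <chi_0*chi_6, chi_6> = (1/7)[1*(1)*conj(1) + 1*(exp(-2*I*pi/7))*conj(exp(-2*I*pi/7)) + 1*(exp(-4*I*pi/7))*conj(exp(-4*I*pi/7)) + 1*(exp(-6*I*pi/7))*conj(exp(-6*I*pi/7)) + 1*(exp(6*I*pi/7))*conj(exp(6*I*pi/7)) + 1*(exp(4*I*pi/7))*conj(exp(4*I*pi/7)) + 1*(exp(2*I*pi/7))*conj(exp(2*I*pi/7))]
      = (1/7)[(1) + (1) + (1) + (1) + (1) + (1) + (1)] = 7/7 = 1
(Exp terms are combined using exp(i*s)*conj(exp(i*t)) = exp(i*(s-t)), and sums of them are collapsed using the identity that for every m > 1 the m distinct m-th roots of unity sum to 0, e.g. 1 + exp(2*I*pi/3) + exp(-2*I*pi/3) = 0.)
Hence the multiplicities are chi_6: 1. Dimension check: dim(chi_0)*dim(chi_6) = 1*1 = 1 and sum (mult * dim) = 1*1 = 1.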